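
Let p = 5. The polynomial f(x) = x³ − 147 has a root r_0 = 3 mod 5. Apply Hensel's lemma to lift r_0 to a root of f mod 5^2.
r_1 = 13 (mod 25)

Hensel: r_{i+1} = r_i − f(r_i)/f′(r_i) mod 5^{i+2}, where f′(x) = 3x². Iterate:
  r_0 = 3 (mod 5)
  r_1 = 13 (mod 25)
Final: r = 13 with f(r) ≡ 0 mod 5^2.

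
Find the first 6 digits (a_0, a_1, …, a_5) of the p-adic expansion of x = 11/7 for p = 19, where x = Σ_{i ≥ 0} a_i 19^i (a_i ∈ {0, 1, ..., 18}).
(a_0, …, a_5) = (7, 16, 10, 13, 2, 8)

v_19(11/7) = 0 (numerator and denominator both coprime to 19), so x ∈ ℤ_19^×. Compute digits iteratively via a_i = x_i mod 19, x_{i+1} = (x_i − a_i)/19, with x_0 = x:
  x_0 = 11/7;  a_0 = 7;  x_1 = (x_0 − 7)/19 = -2/7
  x_1 = -2/7;  a_1 = 16;  x_2 = (x_1 − 16)/19 = -6/7
  x_2 = -6/7;  a_2 = 10;  x_3 = (x_2 − 10)/19 = -4/7
  x_3 = -4/7;  a_3 = 13;  x_4 = (x_3 − 13)/19 = -5/7
  x_4 = -5/7;  a_4 = 2;  x_5 = (x_4 − 2)/19 = -1/7
  x_5 = -1/7;  a_5 = 8;  x_6 = (x_5 − 8)/19 = -3/7
Digits: (7, 16, 10, 13, 2, 8).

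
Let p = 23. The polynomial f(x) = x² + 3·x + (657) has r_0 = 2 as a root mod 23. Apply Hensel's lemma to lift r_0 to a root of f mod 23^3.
r_2 = 738 (mod 12167)

Hensel: r_{i+1} = r_i − f(r_i)·(f′(r_i))^{-1} mod 23^{i+2}, f′(x) = 2x + 3. Iterate:
  r_0 = 2 (mod 23)
  r_1 = 209 (mod 529)
  r_2 = 738 (mod 12167)
Final: r = 738 satisfies f(r) ≡ 0 mod 23^3.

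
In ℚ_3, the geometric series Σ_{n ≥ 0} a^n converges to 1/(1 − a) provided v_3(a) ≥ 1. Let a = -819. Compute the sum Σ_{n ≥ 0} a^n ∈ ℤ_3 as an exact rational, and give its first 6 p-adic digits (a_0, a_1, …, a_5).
Σ a^n = 1/(1 − a) = 1/820;  first 6 digits = (1, 0, 2, 2, 2, 2)

v_3(a) = 2 ≥ 1, so the series converges in ℤ_3 to 1/(1 − a) = 1/(1 − (-819)) = 1/820. Expand this rational in ℤ_3: compute digits iteratively via d_i = x_i mod 3, x_{i+1} = (x_i − d_i)/3. The first 6 digits are (1, 0, 2, 2, 2, 2).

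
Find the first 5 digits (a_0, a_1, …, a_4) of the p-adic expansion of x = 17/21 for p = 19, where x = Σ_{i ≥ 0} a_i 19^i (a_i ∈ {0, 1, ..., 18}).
(a_0, …, a_4) = (18, 0, 9, 14, 11)

v_19(17/21) = 0 (numerator and denominator both coprime to 19), so x ∈ ℤ_19^×. Compute digits iteratively via a_i = x_i mod 19, x_{i+1} = (x_i − a_i)/19, with x_0 = x:
  x_0 = 17/21;  a_0 = 18;  x_1 = (x_0 − 18)/19 = -19/21
  x_1 = -19/21;  a_1 = 0;  x_2 = (x_1 − 0)/19 = -1/21
  x_2 = -1/21;  a_2 = 9;  x_3 = (x_2 − 9)/19 = -10/21
  x_3 = -10/21;  a_3 = 14;  x_4 = (x_3 − 14)/19 = -16/21
  x_4 = -16/21;  a_4 = 11;  x_5 = (x_4 − 11)/19 = -13/21
Digits: (18, 0, 9, 14, 11).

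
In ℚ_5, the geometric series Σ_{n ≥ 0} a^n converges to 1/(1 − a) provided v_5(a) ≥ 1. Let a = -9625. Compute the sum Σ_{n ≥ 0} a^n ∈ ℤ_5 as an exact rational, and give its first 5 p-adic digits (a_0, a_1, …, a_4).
Σ a^n = 1/(1 − a) = 1/9626;  first 5 digits = (1, 0, 0, 3, 4)

v_5(a) = 3 ≥ 1, so the series converges in ℤ_5 to 1/(1 − a) = 1/(1 − (-9625)) = 1/9626. Expand this rational in ℤ_5: compute digits iteratively via d_i = x_i mod 5, x_{i+1} = (x_i − d_i)/5. The first 5 digits are (1, 0, 0, 3, 4).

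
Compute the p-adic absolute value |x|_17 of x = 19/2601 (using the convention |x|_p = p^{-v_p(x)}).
|19/2601|_17 = 289

Step 1 — compute v_17(x) by factoring powers of 17 out of the numerator and denominator: v_17(19/2601) = -2. Step 2 — apply |x|_p = p^{-v_p(x)} = 17^{2} = 289.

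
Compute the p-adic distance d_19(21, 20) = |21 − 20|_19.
d_19(21, 20) = 1

Step 1 — x − y = 21 − 20 = 1. Step 2 — v_19(1) = 0 (factor: 1 = (19^0 · 1); the sign does not affect v_p). Step 3 — |x − y|_19 = 19^{0} = 1.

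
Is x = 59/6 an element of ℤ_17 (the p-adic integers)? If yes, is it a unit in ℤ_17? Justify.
x ∈ ℤ_17^× (unit); v_17(x) = 0

ℤ_17 = {x ∈ ℚ_17 : v_17(x) ≥ 0} and ℤ_17^× = {x ∈ ℤ_17 : v_17(x) = 0}. Here v_17(59/6) = v_17(num) − v_17(den) = 0; compare against these criteria.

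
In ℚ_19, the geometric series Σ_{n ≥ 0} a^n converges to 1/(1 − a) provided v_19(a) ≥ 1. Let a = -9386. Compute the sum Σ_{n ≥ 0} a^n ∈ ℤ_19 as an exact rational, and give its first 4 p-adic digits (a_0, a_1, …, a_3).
Σ a^n = 1/(1 − a) = 1/9387;  first 4 digits = (1, 0, 12, 17)

v_19(a) = 2 ≥ 1, so the series converges in ℤ_19 to 1/(1 − a) = 1/(1 − (-9386)) = 1/9387. Expand this rational in ℤ_19: compute digits iteratively via d_i = x_i mod 19, x_{i+1} = (x_i − d_i)/19. The first 4 digits are (1, 0, 12, 17).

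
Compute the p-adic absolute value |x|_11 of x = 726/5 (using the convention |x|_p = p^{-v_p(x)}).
|726/5|_11 = 1/121

Step 1 — compute v_11(x) by factoring powers of 11 out of the numerator and denominator: v_11(726/5) = 2. Step 2 — apply |x|_p = p^{-v_p(x)} = 11^{-2} = 1/121.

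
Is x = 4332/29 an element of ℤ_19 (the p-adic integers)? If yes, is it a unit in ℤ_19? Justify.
x ∈ ℤ_19 but not a unit; v_19(x) = 2 > 0

ℤ_19 = {x ∈ ℚ_19 : v_19(x) ≥ 0} and ℤ_19^× = {x ∈ ℤ_19 : v_19(x) = 0}. Here v_19(4332/29) = v_19(num) − v_19(den) = 2; compare against these criteria.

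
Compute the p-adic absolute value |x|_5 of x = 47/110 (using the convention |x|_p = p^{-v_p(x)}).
|47/110|_5 = 5

Step 1 — compute v_5(x) by factoring powers of 5 out of the numerator and denominator: v_5(47/110) = -1. Step 2 — apply |x|_p = p^{-v_p(x)} = 5^{1} = 5.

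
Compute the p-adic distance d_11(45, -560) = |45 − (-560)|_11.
d_11(45, -560) = 1/121

Step 1 — x − y = 45 − (-560) = 605. Step 2 — v_11(605) = 2 (factor: 605 = (11^2 · 5); the sign does not affect v_p). Step 3 — |x − y|_11 = 11^{-2} = 1/121.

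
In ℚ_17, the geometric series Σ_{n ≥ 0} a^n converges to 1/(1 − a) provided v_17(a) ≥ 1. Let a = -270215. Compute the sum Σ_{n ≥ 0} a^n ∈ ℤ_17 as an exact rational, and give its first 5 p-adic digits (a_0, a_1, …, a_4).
Σ a^n = 1/(1 − a) = 1/270216;  first 5 digits = (1, 0, 0, 13, 13)

v_17(a) = 3 ≥ 1, so the series converges in ℤ_17 to 1/(1 − a) = 1/(1 − (-270215)) = 1/270216. Expand this rational in ℤ_17: compute digits iteratively via d_i = x_i mod 17, x_{i+1} = (x_i − d_i)/17. The first 5 digits are (1, 0, 0, 13, 13).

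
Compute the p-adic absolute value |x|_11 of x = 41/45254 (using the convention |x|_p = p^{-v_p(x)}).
|41/45254|_11 = 1331

Step 1 — compute v_11(x) by factoring powers of 11 out of the numerator and denominator: v_11(41/45254) = -3. Step 2 — apply |x|_p = p^{-v_p(x)} = 11^{3} = 1331.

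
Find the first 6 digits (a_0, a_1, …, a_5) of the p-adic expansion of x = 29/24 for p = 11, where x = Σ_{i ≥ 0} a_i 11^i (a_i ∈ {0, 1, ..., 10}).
(a_0, …, a_5) = (9, 8, 7, 8, 7, 8)

v_11(29/24) = 0 (numerator and denominator both coprime to 11), so x ∈ ℤ_11^×. Compute digits iteratively via a_i = x_i mod 11, x_{i+1} = (x_i − a_i)/11, with x_0 = x:
  x_0 = 29/24;  a_0 = 9;  x_1 = (x_0 − 9)/11 = -17/24
  x_1 = -17/24;  a_1 = 8;  x_2 = (x_1 − 8)/11 = -19/24
  x_2 = -19/24;  a_2 = 7;  x_3 = (x_2 − 7)/11 = -17/24
  x_3 = -17/24;  a_3 = 8;  x_4 = (x_3 − 8)/11 = -19/24
  x_4 = -19/24;  a_4 = 7;  x_5 = (x_4 − 7)/11 = -17/24
  x_5 = -17/24;  a_5 = 8;  x_6 = (x_5 − 8)/11 = -19/24
Digits: (9, 8, 7, 8, 7, 8).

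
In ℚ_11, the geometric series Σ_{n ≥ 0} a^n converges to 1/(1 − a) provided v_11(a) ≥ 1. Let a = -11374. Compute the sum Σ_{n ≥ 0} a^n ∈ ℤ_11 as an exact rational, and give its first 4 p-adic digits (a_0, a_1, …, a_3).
Σ a^n = 1/(1 − a) = 1/11375;  first 4 digits = (1, 0, 5, 2)

v_11(a) = 2 ≥ 1, so the series converges in ℤ_11 to 1/(1 − a) = 1/(1 − (-11374)) = 1/11375. Expand this rational in ℤ_11: compute digits iteratively via d_i = x_i mod 11, x_{i+1} = (x_i − d_i)/11. The first 4 digits are (1, 0, 5, 2).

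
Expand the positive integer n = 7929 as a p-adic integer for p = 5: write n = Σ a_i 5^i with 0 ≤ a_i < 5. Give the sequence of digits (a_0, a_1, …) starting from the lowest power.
(a_0, a_1, …) = (4, 0, 2, 3, 2, 2)

Repeated division by 5 gives the digits low-to-high: 7929 = 4 + 2·5^2 + 3·5^3 + 2·5^4 + 2·5^5. Digit sequence: (4, 0, 2, 3, 2, 2).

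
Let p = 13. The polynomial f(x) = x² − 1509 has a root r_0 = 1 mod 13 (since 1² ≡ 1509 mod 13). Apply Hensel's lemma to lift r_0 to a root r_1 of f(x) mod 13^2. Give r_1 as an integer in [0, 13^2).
r_1 = 79 (mod 169)

Hensel's recurrence: r_{i+1} = r_i − f(r_i)·(f′(r_i))^{-1} mod 13^{i+2}, with f′(x) = 2x. Iterate:
  r_0 = 1 (mod 13)
  r_1 = 79 (mod 169)
Final: r_1 = 79, and one checks f(r_1) ≡ 0 mod 13^2.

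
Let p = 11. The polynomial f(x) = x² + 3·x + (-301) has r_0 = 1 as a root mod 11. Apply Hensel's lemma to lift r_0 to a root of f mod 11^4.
r_3 = 1101 (mod 14641)

Hensel: r_{i+1} = r_i − f(r_i)·(f′(r_i))^{-1} mod 11^{i+2}, f′(x) = 2x + 3. Iterate:
  r_0 = 1 (mod 11)
  r_1 = 12 (mod 121)
  r_2 = 1101 (mod 1331)
  r_3 = 1101 (mod 14641)
Final: r = 1101 satisfies f(r) ≡ 0 mod 11^4.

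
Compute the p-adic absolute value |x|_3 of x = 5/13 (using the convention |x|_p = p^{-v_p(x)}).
|5/13|_3 = 1

Step 1 — compute v_3(x) by factoring powers of 3 out of the numerator and denominator: v_3(5/13) = 0. Step 2 — apply |x|_p = p^{-v_p(x)} = 3^{0} = 1.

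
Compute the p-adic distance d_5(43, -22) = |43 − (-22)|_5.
d_5(43, -22) = 1/5

Step 1 — x − y = 43 − (-22) = 65. Step 2 — v_5(65) = 1 (factor: 65 = (5^1 · 13); the sign does not affect v_p). Step 3 — |x − y|_5 = 5^{-1} = 1/5.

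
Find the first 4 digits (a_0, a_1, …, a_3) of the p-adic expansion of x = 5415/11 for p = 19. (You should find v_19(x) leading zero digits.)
(a_0, …, a_3) = (0, 0, 10, 3)

v_19(5415/11) = 2, so a_0 = ... = a_1 = 0. Factor out: x = 19^2 · u with u = 15/11 a unit in ℤ_19. Expand u iteratively via a_{v+i} = u_i mod 19, u_{i+1} = (u_i − a_{v+i})/19:
  u_0 = 15/11;  a_2 = 10;  u_1 = (u_0 − 10)/19 = -5/11
  u_1 = -5/11;  a_3 = 3;  u_2 = (u_1 − 3)/19 = -2/11
Digits: (0, 0, 10, 3).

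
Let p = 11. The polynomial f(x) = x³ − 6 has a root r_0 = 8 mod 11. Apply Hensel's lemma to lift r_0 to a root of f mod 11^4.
r_3 = 7070 (mod 14641)

Hensel: r_{i+1} = r_i − f(r_i)/f′(r_i) mod 11^{i+2}, where f′(x) = 3x². Iterate:
  r_0 = 8 (mod 11)
  r_1 = 52 (mod 121)
  r_2 = 415 (mod 1331)
  r_3 = 7070 (mod 14641)
Final: r = 7070 with f(r) ≡ 0 mod 11^4.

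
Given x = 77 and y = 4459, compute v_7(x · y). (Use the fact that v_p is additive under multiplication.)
v_7(343343) = 4

v_p(x) = 1 (factor: 77 = 7^1 · 11); v_p(y) = 3 (factor: 4459 = 7^3 · 13). Additivity: v_p(xy) = v_p(x) + v_p(y) = 1 + 3 = 4. (Direct check: xy = 343343 = 7^4 · (143).)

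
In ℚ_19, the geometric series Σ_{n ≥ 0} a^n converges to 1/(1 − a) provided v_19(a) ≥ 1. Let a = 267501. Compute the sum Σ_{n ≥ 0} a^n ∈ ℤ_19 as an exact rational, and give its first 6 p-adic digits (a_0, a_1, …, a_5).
Σ a^n = 1/(1 − a) = -1/267500;  first 6 digits = (1, 0, 0, 1, 2, 0)

v_19(a) = 3 ≥ 1, so the series converges in ℤ_19 to 1/(1 − a) = 1/(1 − 267501) = -1/267500. Expand this rational in ℤ_19: compute digits iteratively via d_i = x_i mod 19, x_{i+1} = (x_i − d_i)/19. The first 6 digits are (1, 0, 0, 1, 2, 0).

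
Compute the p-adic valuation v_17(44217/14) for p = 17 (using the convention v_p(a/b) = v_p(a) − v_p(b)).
v_17(44217/14) = 3

Factor powers of 17 from the numerator and denominator of the reduced fraction: 44217 = 17^3 · 9 and 14 = 17^0 · 14. Apply v_p(a/b) = v_p(a) − v_p(b): v_17(44217/14) = 3 − 0 = 3.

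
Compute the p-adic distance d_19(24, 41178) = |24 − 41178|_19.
d_19(24, 41178) = 1/6859

Step 1 — x − y = 24 − 41178 = -41154. Step 2 — v_19(-41154) = 3 (factor: -41154 = −(19^3 · 6); the sign does not affect v_p). Step 3 — |x − y|_19 = 19^{-3} = 1/6859.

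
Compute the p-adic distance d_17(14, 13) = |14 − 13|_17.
d_17(14, 13) = 1

Step 1 — x − y = 14 − 13 = 1. Step 2 — v_17(1) = 0 (factor: 1 = (17^0 · 1); the sign does not affect v_p). Step 3 — |x − y|_17 = 17^{0} = 1.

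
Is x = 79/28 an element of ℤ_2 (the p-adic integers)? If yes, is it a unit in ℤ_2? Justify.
x ∉ ℤ_2 (v_2(x) = -2 < 0)

ℤ_2 = {x ∈ ℚ_2 : v_2(x) ≥ 0} and ℤ_2^× = {x ∈ ℤ_2 : v_2(x) = 0}. Here v_2(79/28) = v_2(num) − v_2(den) = -2; compare against these criteria.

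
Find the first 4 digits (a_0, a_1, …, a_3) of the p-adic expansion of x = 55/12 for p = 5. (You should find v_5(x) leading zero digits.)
(a_0, …, a_3) = (0, 3, 0, 2)

v_5(55/12) = 1, so a_0 = ... = a_0 = 0. Factor out: x = 5^1 · u with u = 11/12 a unit in ℤ_5. Expand u iteratively via a_{v+i} = u_i mod 5, u_{i+1} = (u_i − a_{v+i})/5:
  u_0 = 11/12;  a_1 = 3;  u_1 = (u_0 − 3)/5 = -5/12
  u_1 = -5/12;  a_2 = 0;  u_2 = (u_1 − 0)/5 = -1/12
  u_2 = -1/12;  a_3 = 2;  u_3 = (u_2 − 2)/5 = -5/12
Digits: (0, 3, 0, 2).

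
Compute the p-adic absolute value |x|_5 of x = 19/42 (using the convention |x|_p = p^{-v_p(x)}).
|19/42|_5 = 1

Step 1 — compute v_5(x) by factoring powers of 5 out of the numerator and denominator: v_5(19/42) = 0. Step 2 — apply |x|_p = p^{-v_p(x)} = 5^{0} = 1.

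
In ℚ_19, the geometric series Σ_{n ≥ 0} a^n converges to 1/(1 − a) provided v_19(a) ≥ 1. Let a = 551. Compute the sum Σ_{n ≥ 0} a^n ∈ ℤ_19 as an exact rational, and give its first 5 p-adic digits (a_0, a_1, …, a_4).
Σ a^n = 1/(1 − a) = -1/550;  first 5 digits = (1, 10, 6, 18, 18)

v_19(a) = 1 ≥ 1, so the series converges in ℤ_19 to 1/(1 − a) = 1/(1 − 551) = -1/550. Expand this rational in ℤ_19: compute digits iteratively via d_i = x_i mod 19, x_{i+1} = (x_i − d_i)/19. The first 5 digits are (1, 10, 6, 18, 18).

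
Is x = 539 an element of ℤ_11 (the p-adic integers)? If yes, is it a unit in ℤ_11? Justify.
x ∈ ℤ_11 but not a unit; v_11(x) = 1 > 0

ℤ_11 = {x ∈ ℚ_11 : v_11(x) ≥ 0} and ℤ_11^× = {x ∈ ℤ_11 : v_11(x) = 0}. Here v_11(539) = v_11(num) − v_11(den) = 1; compare against these criteria.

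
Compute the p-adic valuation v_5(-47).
v_5(-47) = 0

v_5(n) is the largest exponent k such that 5^k divides n. Factor out: -47 = -5^0 · 47. (Sign doesn't affect v_p.) So v_5(-47) = 0.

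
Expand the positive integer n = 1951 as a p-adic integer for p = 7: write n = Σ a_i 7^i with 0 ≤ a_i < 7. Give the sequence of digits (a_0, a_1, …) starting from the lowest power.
(a_0, a_1, …) = (5, 5, 4, 5)

Repeated division by 7 gives the digits low-to-high: 1951 = 5 + 5·7^1 + 4·7^2 + 5·7^3. Digit sequence: (5, 5, 4, 5).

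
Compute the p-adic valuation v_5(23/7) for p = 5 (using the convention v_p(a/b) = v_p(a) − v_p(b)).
v_5(23/7) = 0

Factor powers of 5 from the numerator and denominator of the reduced fraction: 23 = 5^0 · 23 and 7 = 5^0 · 7. Apply v_p(a/b) = v_p(a) − v_p(b): v_5(23/7) = 0 − 0 = 0.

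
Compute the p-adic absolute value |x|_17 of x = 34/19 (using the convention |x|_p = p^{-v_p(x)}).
|34/19|_17 = 1/17

Step 1 — compute v_17(x) by factoring powers of 17 out of the numerator and denominator: v_17(34/19) = 1. Step 2 — apply |x|_p = p^{-v_p(x)} = 17^{-1} = 1/17.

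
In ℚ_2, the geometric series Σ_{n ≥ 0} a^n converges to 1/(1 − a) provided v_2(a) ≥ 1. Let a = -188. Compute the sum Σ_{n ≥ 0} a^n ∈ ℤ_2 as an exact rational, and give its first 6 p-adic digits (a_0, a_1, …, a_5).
Σ a^n = 1/(1 − a) = 1/189;  first 6 digits = (1, 0, 1, 0, 1, 0)

v_2(a) = 2 ≥ 1, so the series converges in ℤ_2 to 1/(1 − a) = 1/(1 − (-188)) = 1/189. Expand this rational in ℤ_2: compute digits iteratively via d_i = x_i mod 2, x_{i+1} = (x_i − d_i)/2. The first 6 digits are (1, 0, 1, 0, 1, 0).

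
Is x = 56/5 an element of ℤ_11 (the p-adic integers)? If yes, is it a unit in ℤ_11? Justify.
x ∈ ℤ_11^× (unit); v_11(x) = 0

ℤ_11 = {x ∈ ℚ_11 : v_11(x) ≥ 0} and ℤ_11^× = {x ∈ ℤ_11 : v_11(x) = 0}. Here v_11(56/5) = v_11(num) − v_11(den) = 0; compare against these criteria.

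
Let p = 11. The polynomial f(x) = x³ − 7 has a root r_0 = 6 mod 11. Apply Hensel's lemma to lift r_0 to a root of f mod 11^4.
r_3 = 11303 (mod 14641)

Hensel: r_{i+1} = r_i − f(r_i)/f′(r_i) mod 11^{i+2}, where f′(x) = 3x². Iterate:
  r_0 = 6 (mod 11)
  r_1 = 50 (mod 121)
  r_2 = 655 (mod 1331)
  r_3 = 11303 (mod 14641)
Final: r = 11303 with f(r) ≡ 0 mod 11^4.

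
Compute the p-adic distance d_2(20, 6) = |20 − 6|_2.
d_2(20, 6) = 1/2

Step 1 — x − y = 20 − 6 = 14. Step 2 — v_2(14) = 1 (factor: 14 = (2^1 · 7); the sign does not affect v_p). Step 3 — |x − y|_2 = 2^{-1} = 1/2.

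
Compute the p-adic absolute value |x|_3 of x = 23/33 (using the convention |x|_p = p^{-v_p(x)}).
|23/33|_3 = 3

Step 1 — compute v_3(x) by factoring powers of 3 out of the numerator and denominator: v_3(23/33) = -1. Step 2 — apply |x|_p = p^{-v_p(x)} = 3^{1} = 3.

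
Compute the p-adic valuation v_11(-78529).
v_11(-78529) = 3

v_11(n) is the largest exponent k such that 11^k divides n. Factor out: -78529 = -11^3 · 59. (Sign doesn't affect v_p.) So v_11(-78529) = 3.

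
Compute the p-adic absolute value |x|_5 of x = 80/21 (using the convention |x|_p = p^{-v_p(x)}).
|80/21|_5 = 1/5

Step 1 — compute v_5(x) by factoring powers of 5 out of the numerator and denominator: v_5(80/21) = 1. Step 2 — apply |x|_p = p^{-v_p(x)} = 5^{-1} = 1/5.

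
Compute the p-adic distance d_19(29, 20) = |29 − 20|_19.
d_19(29, 20) = 1

Step 1 — x − y = 29 − 20 = 9. Step 2 — v_19(9) = 0 (factor: 9 = (19^0 · 9); the sign does not affect v_p). Step 3 — |x − y|_19 = 19^{0} = 1.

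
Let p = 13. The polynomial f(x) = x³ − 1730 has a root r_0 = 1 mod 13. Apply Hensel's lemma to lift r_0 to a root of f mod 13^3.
r_2 = 1873 (mod 2197)

Hensel: r_{i+1} = r_i − f(r_i)/f′(r_i) mod 13^{i+2}, where f′(x) = 3x². Iterate:
  r_0 = 1 (mod 13)
  r_1 = 14 (mod 169)
  r_2 = 1873 (mod 2197)
Final: r = 1873 with f(r) ≡ 0 mod 13^3.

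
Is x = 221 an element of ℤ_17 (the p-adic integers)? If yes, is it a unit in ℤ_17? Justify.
x ∈ ℤ_17 but not a unit; v_17(x) = 1 > 0

ℤ_17 = {x ∈ ℚ_17 : v_17(x) ≥ 0} and ℤ_17^× = {x ∈ ℤ_17 : v_17(x) = 0}. Here v_17(221) = v_17(num) − v_17(den) = 1; compare against these criteria.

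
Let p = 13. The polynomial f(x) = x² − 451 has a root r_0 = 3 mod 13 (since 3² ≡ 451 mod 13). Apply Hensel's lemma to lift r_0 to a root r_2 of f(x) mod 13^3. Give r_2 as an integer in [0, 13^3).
r_2 = 1654 (mod 2197)

Hensel's recurrence: r_{i+1} = r_i − f(r_i)·(f′(r_i))^{-1} mod 13^{i+2}, with f′(x) = 2x. Iterate:
  r_0 = 3 (mod 13)
  r_1 = 133 (mod 169)
  r_2 = 1654 (mod 2197)
Final: r_2 = 1654, and one checks f(r_2) ≡ 0 mod 13^3.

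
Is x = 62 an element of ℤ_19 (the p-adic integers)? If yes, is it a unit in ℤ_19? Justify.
x ∈ ℤ_19^× (unit); v_19(x) = 0

ℤ_19 = {x ∈ ℚ_19 : v_19(x) ≥ 0} and ℤ_19^× = {x ∈ ℤ_19 : v_19(x) = 0}. Here v_19(62) = v_19(num) − v_19(den) = 0; compare against these criteria.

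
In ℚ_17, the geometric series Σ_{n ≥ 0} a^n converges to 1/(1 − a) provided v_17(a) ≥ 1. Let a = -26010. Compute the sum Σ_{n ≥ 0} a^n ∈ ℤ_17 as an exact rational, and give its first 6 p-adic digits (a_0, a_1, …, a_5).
Σ a^n = 1/(1 − a) = 1/26011;  first 6 digits = (1, 0, 12, 11, 7, 0)

v_17(a) = 2 ≥ 1, so the series converges in ℤ_17 to 1/(1 − a) = 1/(1 − (-26010)) = 1/26011. Expand this rational in ℤ_17: compute digits iteratively via d_i = x_i mod 17, x_{i+1} = (x_i − d_i)/17. The first 6 digits are (1, 0, 12, 11, 7, 0).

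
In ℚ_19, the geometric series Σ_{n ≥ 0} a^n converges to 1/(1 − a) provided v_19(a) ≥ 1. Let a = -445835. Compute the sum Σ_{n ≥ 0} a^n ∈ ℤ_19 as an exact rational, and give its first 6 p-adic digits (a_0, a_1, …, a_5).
Σ a^n = 1/(1 − a) = 1/445836;  first 6 digits = (1, 0, 0, 11, 15, 18)

v_19(a) = 3 ≥ 1, so the series converges in ℤ_19 to 1/(1 − a) = 1/(1 − (-445835)) = 1/445836. Expand this rational in ℤ_19: compute digits iteratively via d_i = x_i mod 19, x_{i+1} = (x_i − d_i)/19. The first 6 digits are (1, 0, 0, 11, 15, 18).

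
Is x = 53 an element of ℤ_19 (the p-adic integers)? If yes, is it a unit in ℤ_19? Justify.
x ∈ ℤ_19^× (unit); v_19(x) = 0

ℤ_19 = {x ∈ ℚ_19 : v_19(x) ≥ 0} and ℤ_19^× = {x ∈ ℤ_19 : v_19(x) = 0}. Here v_19(53) = v_19(num) − v_19(den) = 0; compare against these criteria.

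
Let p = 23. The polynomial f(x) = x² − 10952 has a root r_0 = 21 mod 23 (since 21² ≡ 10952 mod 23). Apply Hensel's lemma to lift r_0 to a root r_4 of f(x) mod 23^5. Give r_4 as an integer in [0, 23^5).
r_4 = 583393 (mod 6436343)

Hensel's recurrence: r_{i+1} = r_i − f(r_i)·(f′(r_i))^{-1} mod 23^{i+2}, with f′(x) = 2x. Iterate:
  r_0 = 21 (mod 23)
  r_1 = 435 (mod 529)
  r_2 = 11544 (mod 12167)
  r_3 = 23711 (mod 279841)
  r_4 = 583393 (mod 6436343)
Final: r_4 = 583393, and one checks f(r_4) ≡ 0 mod 23^5.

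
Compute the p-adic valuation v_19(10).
v_19(10) = 0

v_19(n) is the largest exponent k such that 19^k divides n. Factor out: 10 = 19^0 · 10. (Sign doesn't affect v_p.) So v_19(10) = 0.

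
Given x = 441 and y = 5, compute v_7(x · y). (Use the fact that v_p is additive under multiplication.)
v_7(2205) = 2

v_p(x) = 2 (factor: 441 = 7^2 · 9); v_p(y) = 0 (factor: 5 = 7^0 · 5). Additivity: v_p(xy) = v_p(x) + v_p(y) = 2 + 0 = 2. (Direct check: xy = 2205 = 7^2 · (45).)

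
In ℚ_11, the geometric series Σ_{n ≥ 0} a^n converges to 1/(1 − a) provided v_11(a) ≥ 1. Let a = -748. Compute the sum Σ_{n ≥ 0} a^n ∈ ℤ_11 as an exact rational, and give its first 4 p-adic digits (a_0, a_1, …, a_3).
Σ a^n = 1/(1 − a) = 1/749;  first 4 digits = (1, 9, 8, 4)

v_11(a) = 1 ≥ 1, so the series converges in ℤ_11 to 1/(1 − a) = 1/(1 − (-748)) = 1/749. Expand this rational in ℤ_11: compute digits iteratively via d_i = x_i mod 11, x_{i+1} = (x_i − d_i)/11. The first 4 digits are (1, 9, 8, 4).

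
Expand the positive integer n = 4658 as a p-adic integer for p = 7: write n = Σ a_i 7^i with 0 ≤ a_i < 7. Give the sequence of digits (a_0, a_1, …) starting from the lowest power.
(a_0, a_1, …) = (3, 0, 4, 6, 1)

Repeated division by 7 gives the digits low-to-high: 4658 = 3 + 4·7^2 + 6·7^3 + 1·7^4. Digit sequence: (3, 0, 4, 6, 1).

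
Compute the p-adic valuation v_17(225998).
v_17(225998) = 3

v_17(n) is the largest exponent k such that 17^k divides n. Factor out: 225998 = 17^3 · 46. (Sign doesn't affect v_p.) So v_17(225998) = 3.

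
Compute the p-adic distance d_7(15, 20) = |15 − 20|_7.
d_7(15, 20) = 1

Step 1 — x − y = 15 − 20 = -5. Step 2 — v_7(-5) = 0 (factor: -5 = −(7^0 · 5); the sign does not affect v_p). Step 3 — |x − y|_7 = 7^{0} = 1.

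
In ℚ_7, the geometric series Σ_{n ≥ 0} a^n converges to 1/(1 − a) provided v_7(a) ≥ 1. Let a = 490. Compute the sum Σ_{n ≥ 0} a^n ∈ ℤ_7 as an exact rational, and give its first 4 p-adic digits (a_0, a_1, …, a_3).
Σ a^n = 1/(1 − a) = -1/489;  first 4 digits = (1, 0, 3, 1)

v_7(a) = 2 ≥ 1, so the series converges in ℤ_7 to 1/(1 − a) = 1/(1 − 490) = -1/489. Expand this rational in ℤ_7: compute digits iteratively via d_i = x_i mod 7, x_{i+1} = (x_i − d_i)/7. The first 4 digits are (1, 0, 3, 1).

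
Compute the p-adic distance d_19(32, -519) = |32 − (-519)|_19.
d_19(32, -519) = 1/19

Step 1 — x − y = 32 − (-519) = 551. Step 2 — v_19(551) = 1 (factor: 551 = (19^1 · 29); the sign does not affect v_p). Step 3 — |x − y|_19 = 19^{-1} = 1/19.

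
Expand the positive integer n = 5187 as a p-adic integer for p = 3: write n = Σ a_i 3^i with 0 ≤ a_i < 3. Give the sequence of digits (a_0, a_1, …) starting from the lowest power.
(a_0, a_1, …) = (0, 1, 0, 0, 1, 0, 1, 2)

Repeated division by 3 gives the digits low-to-high: 5187 = 1·3^1 + 1·3^4 + 1·3^6 + 2·3^7. Digit sequence: (0, 1, 0, 0, 1, 0, 1, 2).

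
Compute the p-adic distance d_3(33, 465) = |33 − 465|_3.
d_3(33, 465) = 1/27

Step 1 — x − y = 33 − 465 = -432. Step 2 — v_3(-432) = 3 (factor: -432 = −(3^3 · 16); the sign does not affect v_p). Step 3 — |x − y|_3 = 3^{-3} = 1/27.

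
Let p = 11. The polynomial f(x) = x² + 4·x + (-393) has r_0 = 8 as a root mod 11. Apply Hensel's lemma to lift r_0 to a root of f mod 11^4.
r_3 = 3429 (mod 14641)

Hensel: r_{i+1} = r_i − f(r_i)·(f′(r_i))^{-1} mod 11^{i+2}, f′(x) = 2x + 4. Iterate:
  r_0 = 8 (mod 11)
  r_1 = 41 (mod 121)
  r_2 = 767 (mod 1331)
  r_3 = 3429 (mod 14641)
Final: r = 3429 satisfies f(r) ≡ 0 mod 11^4.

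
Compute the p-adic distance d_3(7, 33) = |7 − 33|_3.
d_3(7, 33) = 1

Step 1 — x − y = 7 − 33 = -26. Step 2 — v_3(-26) = 0 (factor: -26 = −(3^0 · 26); the sign does not affect v_p). Step 3 — |x − y|_3 = 3^{0} = 1.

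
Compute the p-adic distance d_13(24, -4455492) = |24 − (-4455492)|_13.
d_13(24, -4455492) = 1/371293

Step 1 — x − y = 24 − (-4455492) = 4455516. Step 2 — v_13(4455516) = 5 (factor: 4455516 = (13^5 · 12); the sign does not affect v_p). Step 3 — |x − y|_13 = 13^{-5} = 1/371293.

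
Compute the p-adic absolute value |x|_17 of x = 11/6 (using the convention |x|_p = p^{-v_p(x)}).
|11/6|_17 = 1

Step 1 — compute v_17(x) by factoring powers of 17 out of the numerator and denominator: v_17(11/6) = 0. Step 2 — apply |x|_p = p^{-v_p(x)} = 17^{0} = 1.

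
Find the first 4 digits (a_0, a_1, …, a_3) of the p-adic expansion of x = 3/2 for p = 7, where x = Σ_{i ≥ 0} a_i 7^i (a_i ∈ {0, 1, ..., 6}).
(a_0, …, a_3) = (5, 3, 3, 3)

v_7(3/2) = 0 (numerator and denominator both coprime to 7), so x ∈ ℤ_7^×. Compute digits iteratively via a_i = x_i mod 7, x_{i+1} = (x_i − a_i)/7, with x_0 = x:
  x_0 = 3/2;  a_0 = 5;  x_1 = (x_0 − 5)/7 = -1/2
  x_1 = -1/2;  a_1 = 3;  x_2 = (x_1 − 3)/7 = -1/2
  x_2 = -1/2;  a_2 = 3;  x_3 = (x_2 − 3)/7 = -1/2
  x_3 = -1/2;  a_3 = 3;  x_4 = (x_3 − 3)/7 = -1/2
Digits: (5, 3, 3, 3).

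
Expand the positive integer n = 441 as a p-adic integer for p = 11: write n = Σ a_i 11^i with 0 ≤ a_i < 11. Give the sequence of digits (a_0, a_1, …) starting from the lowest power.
(a_0, a_1, …) = (1, 7, 3)

Repeated division by 11 gives the digits low-to-high: 441 = 1 + 7·11^1 + 3·11^2. Digit sequence: (1, 7, 3).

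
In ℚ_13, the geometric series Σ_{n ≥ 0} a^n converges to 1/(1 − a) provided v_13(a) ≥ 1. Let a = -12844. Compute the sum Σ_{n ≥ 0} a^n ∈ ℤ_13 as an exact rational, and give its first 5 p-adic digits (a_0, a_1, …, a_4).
Σ a^n = 1/(1 − a) = 1/12845;  first 5 digits = (1, 0, 2, 7, 3)

v_13(a) = 2 ≥ 1, so the series converges in ℤ_13 to 1/(1 − a) = 1/(1 − (-12844)) = 1/12845. Expand this rational in ℤ_13: compute digits iteratively via d_i = x_i mod 13, x_{i+1} = (x_i − d_i)/13. The first 5 digits are (1, 0, 2, 7, 3).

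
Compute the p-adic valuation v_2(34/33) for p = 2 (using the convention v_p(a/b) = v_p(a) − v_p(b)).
v_2(34/33) = 1

Factor powers of 2 from the numerator and denominator of the reduced fraction: 34 = 2^1 · 17 and 33 = 2^0 · 33. Apply v_p(a/b) = v_p(a) − v_p(b): v_2(34/33) = 1 − 0 = 1.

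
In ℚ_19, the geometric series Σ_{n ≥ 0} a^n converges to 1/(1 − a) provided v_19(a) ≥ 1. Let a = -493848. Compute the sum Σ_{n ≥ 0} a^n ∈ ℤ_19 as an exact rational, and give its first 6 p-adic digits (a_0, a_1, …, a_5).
Σ a^n = 1/(1 − a) = 1/493849;  first 6 digits = (1, 0, 0, 4, 15, 18)

v_19(a) = 3 ≥ 1, so the series converges in ℤ_19 to 1/(1 − a) = 1/(1 − (-493848)) = 1/493849. Expand this rational in ℤ_19: compute digits iteratively via d_i = x_i mod 19, x_{i+1} = (x_i − d_i)/19. The first 6 digits are (1, 0, 0, 4, 15, 18).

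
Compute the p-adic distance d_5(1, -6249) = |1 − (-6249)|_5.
d_5(1, -6249) = 1/3125

Step 1 — x − y = 1 − (-6249) = 6250. Step 2 — v_5(6250) = 5 (factor: 6250 = (5^5 · 2); the sign does not affect v_p). Step 3 — |x − y|_5 = 5^{-5} = 1/3125.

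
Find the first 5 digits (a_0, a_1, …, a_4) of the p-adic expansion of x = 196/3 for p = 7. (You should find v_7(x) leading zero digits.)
(a_0, …, a_4) = (0, 0, 6, 4, 4)

v_7(196/3) = 2, so a_0 = ... = a_1 = 0. Factor out: x = 7^2 · u with u = 4/3 a unit in ℤ_7. Expand u iteratively via a_{v+i} = u_i mod 7, u_{i+1} = (u_i − a_{v+i})/7:
  u_0 = 4/3;  a_2 = 6;  u_1 = (u_0 − 6)/7 = -2/3
  u_1 = -2/3;  a_3 = 4;  u_2 = (u_1 − 4)/7 = -2/3
  u_2 = -2/3;  a_4 = 4;  u_3 = (u_2 − 4)/7 = -2/3
Digits: (0, 0, 6, 4, 4).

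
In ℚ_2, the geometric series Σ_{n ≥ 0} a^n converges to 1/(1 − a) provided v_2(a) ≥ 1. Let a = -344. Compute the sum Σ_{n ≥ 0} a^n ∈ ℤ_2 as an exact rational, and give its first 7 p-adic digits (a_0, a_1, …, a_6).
Σ a^n = 1/(1 − a) = 1/345;  first 7 digits = (1, 0, 0, 1, 0, 1, 1)

v_2(a) = 3 ≥ 1, so the series converges in ℤ_2 to 1/(1 − a) = 1/(1 − (-344)) = 1/345. Expand this rational in ℤ_2: compute digits iteratively via d_i = x_i mod 2, x_{i+1} = (x_i − d_i)/2. The first 7 digits are (1, 0, 0, 1, 0, 1, 1).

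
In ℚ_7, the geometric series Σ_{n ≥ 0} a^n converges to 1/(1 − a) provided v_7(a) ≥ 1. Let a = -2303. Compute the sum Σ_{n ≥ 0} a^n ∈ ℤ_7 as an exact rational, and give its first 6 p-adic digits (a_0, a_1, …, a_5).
Σ a^n = 1/(1 − a) = 1/2304;  first 6 digits = (1, 0, 2, 0, 3, 0)

v_7(a) = 2 ≥ 1, so the series converges in ℤ_7 to 1/(1 − a) = 1/(1 − (-2303)) = 1/2304. Expand this rational in ℤ_7: compute digits iteratively via d_i = x_i mod 7, x_{i+1} = (x_i − d_i)/7. The first 6 digits are (1, 0, 2, 0, 3, 0).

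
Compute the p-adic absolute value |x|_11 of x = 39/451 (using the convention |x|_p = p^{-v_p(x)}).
|39/451|_11 = 11

Step 1 — compute v_11(x) by factoring powers of 11 out of the numerator and denominator: v_11(39/451) = -1. Step 2 — apply |x|_p = p^{-v_p(x)} = 11^{1} = 11.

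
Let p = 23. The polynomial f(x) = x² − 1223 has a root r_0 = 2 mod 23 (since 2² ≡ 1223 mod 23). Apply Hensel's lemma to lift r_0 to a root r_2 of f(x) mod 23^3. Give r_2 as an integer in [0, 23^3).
r_2 = 7316 (mod 12167)

Hensel's recurrence: r_{i+1} = r_i − f(r_i)·(f′(r_i))^{-1} mod 23^{i+2}, with f′(x) = 2x. Iterate:
  r_0 = 2 (mod 23)
  r_1 = 439 (mod 529)
  r_2 = 7316 (mod 12167)
Final: r_2 = 7316, and one checks f(r_2) ≡ 0 mod 23^3.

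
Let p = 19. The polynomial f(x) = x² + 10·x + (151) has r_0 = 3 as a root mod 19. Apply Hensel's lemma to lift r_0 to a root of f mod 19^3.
r_2 = 5361 (mod 6859)

Hensel: r_{i+1} = r_i − f(r_i)·(f′(r_i))^{-1} mod 19^{i+2}, f′(x) = 2x + 10. Iterate:
  r_0 = 3 (mod 19)
  r_1 = 307 (mod 361)
  r_2 = 5361 (mod 6859)
Final: r = 5361 satisfies f(r) ≡ 0 mod 19^3.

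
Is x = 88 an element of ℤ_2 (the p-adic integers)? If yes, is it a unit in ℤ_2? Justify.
x ∈ ℤ_2 but not a unit; v_2(x) = 3 > 0

ℤ_2 = {x ∈ ℚ_2 : v_2(x) ≥ 0} and ℤ_2^× = {x ∈ ℤ_2 : v_2(x) = 0}. Here v_2(88) = v_2(num) − v_2(den) = 3; compare against these criteria.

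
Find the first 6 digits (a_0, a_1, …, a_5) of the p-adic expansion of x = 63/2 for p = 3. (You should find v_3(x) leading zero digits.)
(a_0, …, a_5) = (0, 0, 2, 2, 1, 1)

v_3(63/2) = 2, so a_0 = ... = a_1 = 0. Factor out: x = 3^2 · u with u = 7/2 a unit in ℤ_3. Expand u iteratively via a_{v+i} = u_i mod 3, u_{i+1} = (u_i − a_{v+i})/3:
  u_0 = 7/2;  a_2 = 2;  u_1 = (u_0 − 2)/3 = 1/2
  u_1 = 1/2;  a_3 = 2;  u_2 = (u_1 − 2)/3 = -1/2
  u_2 = -1/2;  a_4 = 1;  u_3 = (u_2 − 1)/3 = -1/2
  u_3 = -1/2;  a_5 = 1;  u_4 = (u_3 − 1)/3 = -1/2
Digits: (0, 0, 2, 2, 1, 1).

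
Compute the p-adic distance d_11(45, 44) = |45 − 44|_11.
d_11(45, 44) = 1

Step 1 — x − y = 45 − 44 = 1. Step 2 — v_11(1) = 0 (factor: 1 = (11^0 · 1); the sign does not affect v_p). Step 3 — |x − y|_11 = 11^{0} = 1.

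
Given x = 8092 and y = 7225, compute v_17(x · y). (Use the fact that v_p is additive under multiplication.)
v_17(58464700) = 4

v_p(x) = 2 (factor: 8092 = 17^2 · 28); v_p(y) = 2 (factor: 7225 = 17^2 · 25). Additivity: v_p(xy) = v_p(x) + v_p(y) = 2 + 2 = 4. (Direct check: xy = 58464700 = 17^4 · (700).)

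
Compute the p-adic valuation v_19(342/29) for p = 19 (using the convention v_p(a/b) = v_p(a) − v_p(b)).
v_19(342/29) = 1

Factor powers of 19 from the numerator and denominator of the reduced fraction: 342 = 19^1 · 18 and 29 = 19^0 · 29. Apply v_p(a/b) = v_p(a) − v_p(b): v_19(342/29) = 1 − 0 = 1.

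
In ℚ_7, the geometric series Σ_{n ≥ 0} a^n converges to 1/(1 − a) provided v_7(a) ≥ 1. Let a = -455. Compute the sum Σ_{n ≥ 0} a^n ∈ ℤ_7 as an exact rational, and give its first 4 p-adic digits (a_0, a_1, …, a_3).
Σ a^n = 1/(1 − a) = 1/456;  first 4 digits = (1, 5, 1, 6)

v_7(a) = 1 ≥ 1, so the series converges in ℤ_7 to 1/(1 − a) = 1/(1 − (-455)) = 1/456. Expand this rational in ℤ_7: compute digits iteratively via d_i = x_i mod 7, x_{i+1} = (x_i − d_i)/7. The first 4 digits are (1, 5, 1, 6).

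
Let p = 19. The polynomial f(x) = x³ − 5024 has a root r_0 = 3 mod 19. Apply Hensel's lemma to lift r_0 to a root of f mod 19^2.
r_1 = 41 (mod 361)

Hensel: r_{i+1} = r_i − f(r_i)/f′(r_i) mod 19^{i+2}, where f′(x) = 3x². Iterate:
  r_0 = 3 (mod 19)
  r_1 = 41 (mod 361)
Final: r = 41 with f(r) ≡ 0 mod 19^2.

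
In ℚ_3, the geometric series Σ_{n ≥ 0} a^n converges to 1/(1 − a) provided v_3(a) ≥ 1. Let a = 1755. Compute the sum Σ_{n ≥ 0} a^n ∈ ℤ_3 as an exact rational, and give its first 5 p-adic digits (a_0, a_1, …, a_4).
Σ a^n = 1/(1 − a) = -1/1754;  first 5 digits = (1, 0, 0, 2, 0)

v_3(a) = 3 ≥ 1, so the series converges in ℤ_3 to 1/(1 − a) = 1/(1 − 1755) = -1/1754. Expand this rational in ℤ_3: compute digits iteratively via d_i = x_i mod 3, x_{i+1} = (x_i − d_i)/3. The first 5 digits are (1, 0, 0, 2, 0).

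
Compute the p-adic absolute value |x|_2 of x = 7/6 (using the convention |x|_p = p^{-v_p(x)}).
|7/6|_2 = 2

Step 1 — compute v_2(x) by factoring powers of 2 out of the numerator and denominator: v_2(7/6) = -1. Step 2 — apply |x|_p = p^{-v_p(x)} = 2^{1} = 2.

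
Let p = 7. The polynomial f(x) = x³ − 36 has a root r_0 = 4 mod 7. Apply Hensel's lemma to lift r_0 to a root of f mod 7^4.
r_3 = 1894 (mod 2401)

Hensel: r_{i+1} = r_i − f(r_i)/f′(r_i) mod 7^{i+2}, where f′(x) = 3x². Iterate:
  r_0 = 4 (mod 7)
  r_1 = 32 (mod 49)
  r_2 = 179 (mod 343)
  r_3 = 1894 (mod 2401)
Final: r = 1894 with f(r) ≡ 0 mod 7^4.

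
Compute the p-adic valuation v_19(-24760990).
v_19(-24760990) = 5

v_19(n) is the largest exponent k such that 19^k divides n. Factor out: -24760990 = -19^5 · 10. (Sign doesn't affect v_p.) So v_19(-24760990) = 5.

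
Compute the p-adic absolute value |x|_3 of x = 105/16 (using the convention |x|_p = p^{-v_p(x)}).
|105/16|_3 = 1/3

Step 1 — compute v_3(x) by factoring powers of 3 out of the numerator and denominator: v_3(105/16) = 1. Step 2 — apply |x|_p = p^{-v_p(x)} = 3^{-1} = 1/3.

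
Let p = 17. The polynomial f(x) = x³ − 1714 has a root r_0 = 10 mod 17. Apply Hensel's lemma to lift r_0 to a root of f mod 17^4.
r_3 = 35149 (mod 83521)

Hensel: r_{i+1} = r_i − f(r_i)/f′(r_i) mod 17^{i+2}, where f′(x) = 3x². Iterate:
  r_0 = 10 (mod 17)
  r_1 = 180 (mod 289)
  r_2 = 758 (mod 4913)
  r_3 = 35149 (mod 83521)
Final: r = 35149 with f(r) ≡ 0 mod 17^4.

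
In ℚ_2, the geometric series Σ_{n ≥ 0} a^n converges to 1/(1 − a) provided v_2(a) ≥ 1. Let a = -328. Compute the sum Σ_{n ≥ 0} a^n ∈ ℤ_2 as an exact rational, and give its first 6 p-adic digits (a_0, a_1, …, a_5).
Σ a^n = 1/(1 − a) = 1/329;  first 6 digits = (1, 0, 0, 1, 1, 1)

v_2(a) = 3 ≥ 1, so the series converges in ℤ_2 to 1/(1 − a) = 1/(1 − (-328)) = 1/329. Expand this rational in ℤ_2: compute digits iteratively via d_i = x_i mod 2, x_{i+1} = (x_i − d_i)/2. The first 6 digits are (1, 0, 0, 1, 1, 1).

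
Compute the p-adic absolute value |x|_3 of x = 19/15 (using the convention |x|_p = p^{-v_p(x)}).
|19/15|_3 = 3

Step 1 — compute v_3(x) by factoring powers of 3 out of the numerator and denominator: v_3(19/15) = -1. Step 2 — apply |x|_p = p^{-v_p(x)} = 3^{1} = 3.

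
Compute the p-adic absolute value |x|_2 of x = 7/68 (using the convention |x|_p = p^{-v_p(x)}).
|7/68|_2 = 4

Step 1 — compute v_2(x) by factoring powers of 2 out of the numerator and denominator: v_2(7/68) = -2. Step 2 — apply |x|_p = p^{-v_p(x)} = 2^{2} = 4.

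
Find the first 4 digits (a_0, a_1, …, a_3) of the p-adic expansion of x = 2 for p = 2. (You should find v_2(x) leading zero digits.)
(a_0, …, a_3) = (0, 1, 0, 0)

v_2(2) = 1, so a_0 = ... = a_0 = 0. Factor out: x = 2^1 · u with u = 1 a unit in ℤ_2. Expand u iteratively via a_{v+i} = u_i mod 2, u_{i+1} = (u_i − a_{v+i})/2:
  u_0 = 1;  a_1 = 1;  u_1 = (u_0 − 1)/2 = 0
  u_1 = 0;  a_2 = 0;  u_2 = (u_1 − 0)/2 = 0
  u_2 = 0;  a_3 = 0;  u_3 = (u_2 − 0)/2 = 0
Digits: (0, 1, 0, 0).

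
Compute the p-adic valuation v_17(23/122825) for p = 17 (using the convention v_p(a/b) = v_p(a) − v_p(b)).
v_17(23/122825) = -3

Factor powers of 17 from the numerator and denominator of the reduced fraction: 23 = 17^0 · 23 and 122825 = 17^3 · 25. Apply v_p(a/b) = v_p(a) − v_p(b): v_17(23/122825) = 0 − 3 = -3.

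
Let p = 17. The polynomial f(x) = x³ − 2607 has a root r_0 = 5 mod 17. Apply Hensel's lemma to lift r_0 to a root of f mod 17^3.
r_2 = 2011 (mod 4913)

Hensel: r_{i+1} = r_i − f(r_i)/f′(r_i) mod 17^{i+2}, where f′(x) = 3x². Iterate:
  r_0 = 5 (mod 17)
  r_1 = 277 (mod 289)
  r_2 = 2011 (mod 4913)
Final: r = 2011 with f(r) ≡ 0 mod 17^3.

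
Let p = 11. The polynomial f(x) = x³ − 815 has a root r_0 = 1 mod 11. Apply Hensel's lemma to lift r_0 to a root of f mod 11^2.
r_1 = 111 (mod 121)

Hensel: r_{i+1} = r_i − f(r_i)/f′(r_i) mod 11^{i+2}, where f′(x) = 3x². Iterate:
  r_0 = 1 (mod 11)
  r_1 = 111 (mod 121)
Final: r = 111 with f(r) ≡ 0 mod 11^2.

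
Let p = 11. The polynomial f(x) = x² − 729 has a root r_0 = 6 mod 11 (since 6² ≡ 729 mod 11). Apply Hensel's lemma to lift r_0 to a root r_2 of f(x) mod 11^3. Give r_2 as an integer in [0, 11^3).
r_2 = 1304 (mod 1331)

Hensel's recurrence: r_{i+1} = r_i − f(r_i)·(f′(r_i))^{-1} mod 11^{i+2}, with f′(x) = 2x. Iterate:
  r_0 = 6 (mod 11)
  r_1 = 94 (mod 121)
  r_2 = 1304 (mod 1331)
Final: r_2 = 1304, and one checks f(r_2) ≡ 0 mod 11^3.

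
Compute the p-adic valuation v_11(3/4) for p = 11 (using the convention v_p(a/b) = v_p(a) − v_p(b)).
v_11(3/4) = 0

Factor powers of 11 from the numerator and denominator of the reduced fraction: 3 = 11^0 · 3 and 4 = 11^0 · 4. Apply v_p(a/b) = v_p(a) − v_p(b): v_11(3/4) = 0 − 0 = 0.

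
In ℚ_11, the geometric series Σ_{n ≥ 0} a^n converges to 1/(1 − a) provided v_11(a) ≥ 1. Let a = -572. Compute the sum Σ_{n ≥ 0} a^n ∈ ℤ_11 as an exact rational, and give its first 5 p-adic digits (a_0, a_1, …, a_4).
Σ a^n = 1/(1 − a) = 1/573;  first 5 digits = (1, 3, 4, 8, 3)

v_11(a) = 1 ≥ 1, so the series converges in ℤ_11 to 1/(1 − a) = 1/(1 − (-572)) = 1/573. Expand this rational in ℤ_11: compute digits iteratively via d_i = x_i mod 11, x_{i+1} = (x_i − d_i)/11. The first 5 digits are (1, 3, 4, 8, 3).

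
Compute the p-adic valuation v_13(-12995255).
v_13(-12995255) = 5

v_13(n) is the largest exponent k such that 13^k divides n. Factor out: -12995255 = -13^5 · 35. (Sign doesn't affect v_p.) So v_13(-12995255) = 5.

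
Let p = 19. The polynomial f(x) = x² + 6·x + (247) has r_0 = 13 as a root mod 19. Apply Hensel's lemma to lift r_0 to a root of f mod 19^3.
r_2 = 4668 (mod 6859)

Hensel: r_{i+1} = r_i − f(r_i)·(f′(r_i))^{-1} mod 19^{i+2}, f′(x) = 2x + 6. Iterate:
  r_0 = 13 (mod 19)
  r_1 = 336 (mod 361)
  r_2 = 4668 (mod 6859)
Final: r = 4668 satisfies f(r) ≡ 0 mod 19^3.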